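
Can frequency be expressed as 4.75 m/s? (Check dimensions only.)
No

frequency has SI base units: 1 / s
m/s does NOT reduce to 1 / s; a valid unit for frequency would be e.g. Hz.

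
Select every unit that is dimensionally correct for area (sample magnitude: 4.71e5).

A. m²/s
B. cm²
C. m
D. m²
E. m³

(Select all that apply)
B, D

area has SI base units: m^2

Checking each option against m^2:
  A. m²/s: ✗ does not match
  B. cm²: ✓ matches
  C. m: ✗ does not match
  D. m²: ✓ matches
  E. m³: ✗ does not match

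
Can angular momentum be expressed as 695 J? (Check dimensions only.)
No

angular momentum has SI base units: kg * m^2 / s
J does NOT reduce to kg * m^2 / s; a valid unit for angular momentum would be e.g. kg·m²/s.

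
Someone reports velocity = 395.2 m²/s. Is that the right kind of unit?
No

velocity has SI base units: m / s
m²/s does NOT reduce to m / s; a valid unit for velocity would be e.g. m/s.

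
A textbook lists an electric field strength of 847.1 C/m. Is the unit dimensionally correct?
No

electric field strength has SI base units: kg * m / (A * s^3)
C/m does NOT reduce to kg * m / (A * s^3); a valid unit for electric field strength would be e.g. V/m.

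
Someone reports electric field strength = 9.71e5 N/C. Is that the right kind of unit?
Yes

electric field strength has SI base units: kg * m / (A * s^3)
N/C reduces to the same SI base units, so it is a valid unit for electric field strength.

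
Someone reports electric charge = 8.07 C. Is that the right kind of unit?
Yes

electric charge has SI base units: A * s
C reduces to the same SI base units, so it is a valid unit for electric charge.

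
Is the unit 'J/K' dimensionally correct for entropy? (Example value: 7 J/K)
Yes

entropy has SI base units: kg * m^2 / (s^2 * K)
J/K reduces to the same SI base units, so it is a valid unit for entropy.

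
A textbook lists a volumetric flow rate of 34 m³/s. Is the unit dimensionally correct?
Yes

volumetric flow rate has SI base units: m^3 / s
m³/s reduces to the same SI base units, so it is a valid unit for volumetric flow rate.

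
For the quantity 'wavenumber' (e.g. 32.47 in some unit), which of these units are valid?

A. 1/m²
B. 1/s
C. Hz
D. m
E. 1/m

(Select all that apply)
E

wavenumber has SI base units: 1 / m

Checking each option against 1 / m:
  A. 1/m²: ✗ does not match
  B. 1/s: ✗ does not match
  C. Hz: ✗ does not match
  D. m: ✗ does not match
  E. 1/m: ✓ matches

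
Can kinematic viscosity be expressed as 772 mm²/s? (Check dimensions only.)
Yes

kinematic viscosity has SI base units: m^2 / s
mm²/s reduces to the same SI base units, so it is a valid unit for kinematic viscosity.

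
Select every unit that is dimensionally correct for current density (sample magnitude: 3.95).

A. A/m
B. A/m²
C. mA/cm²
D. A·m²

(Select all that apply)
B, C

current density has SI base units: A / m^2

Checking each option against A / m^2:
  A. A/m: ✗ does not match
  B. A/m²: ✓ matches
  C. mA/cm²: ✓ matches
  D. A·m²: ✗ does not match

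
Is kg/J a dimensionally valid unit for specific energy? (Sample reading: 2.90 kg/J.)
No

specific energy has SI base units: m^2 / s^2
kg/J does NOT reduce to m^2 / s^2; a valid unit for specific energy would be e.g. J/kg.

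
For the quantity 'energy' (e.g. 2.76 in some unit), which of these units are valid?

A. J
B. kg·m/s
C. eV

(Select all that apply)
A, C

energy has SI base units: kg * m^2 / s^2

Checking each option against kg * m^2 / s^2:
  A. J: ✓ matches
  B. kg·m/s: ✗ does not match
  C. eV: ✓ matches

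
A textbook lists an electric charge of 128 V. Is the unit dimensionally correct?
No

electric charge has SI base units: A * s
V does NOT reduce to A * s; a valid unit for electric charge would be e.g. C.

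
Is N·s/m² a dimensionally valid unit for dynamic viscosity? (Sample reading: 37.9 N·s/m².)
Yes

dynamic viscosity has SI base units: kg / (m * s)
N·s/m² reduces to the same SI base units, so it is a valid unit for dynamic viscosity.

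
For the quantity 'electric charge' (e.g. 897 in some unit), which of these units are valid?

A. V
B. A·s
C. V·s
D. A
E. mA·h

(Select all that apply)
B, E

electric charge has SI base units: A * s

Checking each option against A * s:
  A. V: ✗ does not match
  B. A·s: ✓ matches
  C. V·s: ✗ does not match
  D. A: ✗ does not match
  E. mA·h: ✓ matches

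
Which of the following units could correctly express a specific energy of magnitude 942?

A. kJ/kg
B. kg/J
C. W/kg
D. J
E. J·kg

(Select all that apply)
A

specific energy has SI base units: m^2 / s^2

Checking each option against m^2 / s^2:
  A. kJ/kg: ✓ matches
  B. kg/J: ✗ does not match
  C. W/kg: ✗ does not match
  D. J: ✗ does not match
  E. J·kg: ✗ does not match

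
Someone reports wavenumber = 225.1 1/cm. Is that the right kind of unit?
Yes

wavenumber has SI base units: 1 / m
1/cm reduces to the same SI base units, so it is a valid unit for wavenumber.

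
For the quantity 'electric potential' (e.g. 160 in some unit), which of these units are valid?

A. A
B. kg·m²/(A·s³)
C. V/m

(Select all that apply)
B

electric potential has SI base units: kg * m^2 / (A * s^3)

Checking each option against kg * m^2 / (A * s^3):
  A. A: ✗ does not match
  B. kg·m²/(A·s³): ✓ matches
  C. V/m: ✗ does not match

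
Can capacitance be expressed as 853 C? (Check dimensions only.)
No

capacitance has SI base units: A^2 * s^4 / (kg * m^2)
C does NOT reduce to A^2 * s^4 / (kg * m^2); a valid unit for capacitance would be e.g. F.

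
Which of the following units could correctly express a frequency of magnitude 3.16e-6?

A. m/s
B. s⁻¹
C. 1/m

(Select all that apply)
B

frequency has SI base units: 1 / s

Checking each option against 1 / s:
  A. m/s: ✗ does not match
  B. s⁻¹: ✓ matches
  C. 1/m: ✗ does not match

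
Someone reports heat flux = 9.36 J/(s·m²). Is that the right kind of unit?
Yes

heat flux has SI base units: kg / s^3
J/(s·m²) reduces to the same SI base units, so it is a valid unit for heat flux.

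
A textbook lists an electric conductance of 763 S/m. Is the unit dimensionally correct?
No

electric conductance has SI base units: A^2 * s^3 / (kg * m^2)
S/m does NOT reduce to A^2 * s^3 / (kg * m^2); a valid unit for electric conductance would be e.g. S.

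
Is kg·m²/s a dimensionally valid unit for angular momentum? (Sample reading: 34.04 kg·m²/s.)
Yes

angular momentum has SI base units: kg * m^2 / s
kg·m²/s reduces to the same SI base units, so it is a valid unit for angular momentum.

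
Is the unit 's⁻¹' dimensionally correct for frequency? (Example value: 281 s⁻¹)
Yes

frequency has SI base units: 1 / s
s⁻¹ reduces to the same SI base units, so it is a valid unit for frequency.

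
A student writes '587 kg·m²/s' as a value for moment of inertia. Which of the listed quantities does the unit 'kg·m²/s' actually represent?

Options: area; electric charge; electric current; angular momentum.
angular momentum

moment of inertia should have units dimensionally equivalent to kg * m^2 (e.g. kg·m²).
The given unit 'kg·m²/s' reduces to kg * m^2 / s. Of the listed options, that is the dimensionality of angular momentum.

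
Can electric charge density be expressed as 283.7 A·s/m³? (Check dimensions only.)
Yes

electric charge density has SI base units: A * s / m^3
A·s/m³ reduces to the same SI base units, so it is a valid unit for electric charge density.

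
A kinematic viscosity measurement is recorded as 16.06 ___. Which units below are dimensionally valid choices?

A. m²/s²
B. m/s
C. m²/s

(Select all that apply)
C

kinematic viscosity has SI base units: m^2 / s

Checking each option against m^2 / s:
  A. m²/s²: ✗ does not match
  B. m/s: ✗ does not match
  C. m²/s: ✓ matches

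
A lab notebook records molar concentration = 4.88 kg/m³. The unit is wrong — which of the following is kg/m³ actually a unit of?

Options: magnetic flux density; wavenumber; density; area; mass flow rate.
density

molar concentration should have units dimensionally equivalent to mol / m^3 (e.g. mol/m³).
The given unit 'kg/m³' reduces to kg / m^3. Of the listed options, that is the dimensionality of density.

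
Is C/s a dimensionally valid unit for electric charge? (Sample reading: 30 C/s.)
No

electric charge has SI base units: A * s
C/s does NOT reduce to A * s; a valid unit for electric charge would be e.g. C.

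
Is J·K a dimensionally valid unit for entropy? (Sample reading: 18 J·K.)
No

entropy has SI base units: kg * m^2 / (s^2 * K)
J·K does NOT reduce to kg * m^2 / (s^2 * K); a valid unit for entropy would be e.g. J/K.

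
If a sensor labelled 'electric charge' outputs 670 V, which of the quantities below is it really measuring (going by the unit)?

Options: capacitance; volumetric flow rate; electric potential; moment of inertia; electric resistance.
electric potential

electric charge should have units dimensionally equivalent to A * s (e.g. C).
The given unit 'V' reduces to kg * m^2 / (A * s^3). Of the listed options, that is the dimensionality of electric potential.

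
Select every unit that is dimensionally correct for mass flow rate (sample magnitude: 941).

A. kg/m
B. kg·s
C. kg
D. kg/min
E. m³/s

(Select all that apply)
D

mass flow rate has SI base units: kg / s

Checking each option against kg / s:
  A. kg/m: ✗ does not match
  B. kg·s: ✗ does not match
  C. kg: ✗ does not match
  D. kg/min: ✓ matches
  E. m³/s: ✗ does not match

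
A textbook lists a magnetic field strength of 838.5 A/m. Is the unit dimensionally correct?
Yes

magnetic field strength has SI base units: A / m
A/m reduces to the same SI base units, so it is a valid unit for magnetic field strength.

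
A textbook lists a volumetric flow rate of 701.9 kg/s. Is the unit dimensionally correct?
No

volumetric flow rate has SI base units: m^3 / s
kg/s does NOT reduce to m^3 / s; a valid unit for volumetric flow rate would be e.g. m³/s.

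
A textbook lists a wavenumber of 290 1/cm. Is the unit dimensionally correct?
Yes

wavenumber has SI base units: 1 / m
1/cm reduces to the same SI base units, so it is a valid unit for wavenumber.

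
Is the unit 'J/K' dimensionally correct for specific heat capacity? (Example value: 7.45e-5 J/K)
No

specific heat capacity has SI base units: m^2 / (s^2 * K)
J/K does NOT reduce to m^2 / (s^2 * K); a valid unit for specific heat capacity would be e.g. J/(kg·K).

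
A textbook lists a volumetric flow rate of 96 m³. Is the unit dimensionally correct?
No

volumetric flow rate has SI base units: m^3 / s
m³ does NOT reduce to m^3 / s; a valid unit for volumetric flow rate would be e.g. m³/s.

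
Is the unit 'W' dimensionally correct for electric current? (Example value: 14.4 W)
No

electric current has SI base units: A
W does NOT reduce to A; a valid unit for electric current would be e.g. A.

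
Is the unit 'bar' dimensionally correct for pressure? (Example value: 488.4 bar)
Yes

pressure has SI base units: kg / (m * s^2)
bar reduces to the same SI base units, so it is a valid unit for pressure.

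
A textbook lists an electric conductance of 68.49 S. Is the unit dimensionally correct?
Yes

electric conductance has SI base units: A^2 * s^3 / (kg * m^2)
S reduces to the same SI base units, so it is a valid unit for electric conductance.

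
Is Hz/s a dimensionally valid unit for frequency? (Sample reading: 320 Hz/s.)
No

frequency has SI base units: 1 / s
Hz/s does NOT reduce to 1 / s; a valid unit for frequency would be e.g. Hz.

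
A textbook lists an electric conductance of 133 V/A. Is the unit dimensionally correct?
No

electric conductance has SI base units: A^2 * s^3 / (kg * m^2)
V/A does NOT reduce to A^2 * s^3 / (kg * m^2); a valid unit for electric conductance would be e.g. S.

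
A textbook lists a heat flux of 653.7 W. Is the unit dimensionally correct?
No

heat flux has SI base units: kg / s^3
W does NOT reduce to kg / s^3; a valid unit for heat flux would be e.g. W/m².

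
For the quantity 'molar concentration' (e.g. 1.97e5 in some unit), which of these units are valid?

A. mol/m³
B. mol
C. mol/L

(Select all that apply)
A, C

molar concentration has SI base units: mol / m^3

Checking each option against mol / m^3:
  A. mol/m³: ✓ matches
  B. mol: ✗ does not match
  C. mol/L: ✓ matches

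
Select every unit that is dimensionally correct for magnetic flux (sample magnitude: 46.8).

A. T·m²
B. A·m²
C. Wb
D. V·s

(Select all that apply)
A, C, D

magnetic flux has SI base units: kg * m^2 / (A * s^2)

Checking each option against kg * m^2 / (A * s^2):
  A. T·m²: ✓ matches
  B. A·m²: ✗ does not match
  C. Wb: ✓ matches
  D. V·s: ✓ matches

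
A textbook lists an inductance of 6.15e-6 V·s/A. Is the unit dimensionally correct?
Yes

inductance has SI base units: kg * m^2 / (A^2 * s^2)
V·s/A reduces to the same SI base units, so it is a valid unit for inductance.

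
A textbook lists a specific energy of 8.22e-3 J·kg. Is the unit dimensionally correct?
No

specific energy has SI base units: m^2 / s^2
J·kg does NOT reduce to m^2 / s^2; a valid unit for specific energy would be e.g. J/kg.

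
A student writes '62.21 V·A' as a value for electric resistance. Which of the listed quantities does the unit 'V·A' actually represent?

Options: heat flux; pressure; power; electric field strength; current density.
power

electric resistance should have units dimensionally equivalent to kg * m^2 / (A^2 * s^3) (e.g. Ω).
The given unit 'V·A' reduces to kg * m^2 / s^3. Of the listed options, that is the dimensionality of power.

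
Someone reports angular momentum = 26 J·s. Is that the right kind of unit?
Yes

angular momentum has SI base units: kg * m^2 / s
J·s reduces to the same SI base units, so it is a valid unit for angular momentum.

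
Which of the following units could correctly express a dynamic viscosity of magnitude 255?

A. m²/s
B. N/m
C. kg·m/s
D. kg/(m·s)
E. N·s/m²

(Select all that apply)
D, E

dynamic viscosity has SI base units: kg / (m * s)

Checking each option against kg / (m * s):
  A. m²/s: ✗ does not match
  B. N/m: ✗ does not match
  C. kg·m/s: ✗ does not match
  D. kg/(m·s): ✓ matches
  E. N·s/m²: ✓ matches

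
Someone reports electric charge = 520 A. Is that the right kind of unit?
No

electric charge has SI base units: A * s
A does NOT reduce to A * s; a valid unit for electric charge would be e.g. C.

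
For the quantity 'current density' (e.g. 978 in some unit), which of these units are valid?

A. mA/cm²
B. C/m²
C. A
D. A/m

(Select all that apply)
A

current density has SI base units: A / m^2

Checking each option against A / m^2:
  A. mA/cm²: ✓ matches
  B. C/m²: ✗ does not match
  C. A: ✗ does not match
  D. A/m: ✗ does not match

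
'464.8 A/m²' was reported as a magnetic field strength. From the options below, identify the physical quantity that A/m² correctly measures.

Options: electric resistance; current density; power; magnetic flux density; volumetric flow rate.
current density

magnetic field strength should have units dimensionally equivalent to A / m (e.g. A/m).
The given unit 'A/m²' reduces to A / m^2. Of the listed options, that is the dimensionality of current density.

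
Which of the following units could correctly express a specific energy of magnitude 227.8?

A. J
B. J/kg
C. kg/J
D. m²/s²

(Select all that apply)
B, D

specific energy has SI base units: m^2 / s^2

Checking each option against m^2 / s^2:
  A. J: ✗ does not match
  B. J/kg: ✓ matches
  C. kg/J: ✗ does not match
  D. m²/s²: ✓ matches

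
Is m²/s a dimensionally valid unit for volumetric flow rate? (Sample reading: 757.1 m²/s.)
No

volumetric flow rate has SI base units: m^3 / s
m²/s does NOT reduce to m^3 / s; a valid unit for volumetric flow rate would be e.g. m³/s.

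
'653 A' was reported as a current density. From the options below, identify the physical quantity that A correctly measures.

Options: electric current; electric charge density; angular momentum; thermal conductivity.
electric current

current density should have units dimensionally equivalent to A / m^2 (e.g. A/m²).
The given unit 'A' reduces to A. Of the listed options, that is the dimensionality of electric current.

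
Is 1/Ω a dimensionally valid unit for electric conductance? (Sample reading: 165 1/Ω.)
Yes

electric conductance has SI base units: A^2 * s^3 / (kg * m^2)
1/Ω reduces to the same SI base units, so it is a valid unit for electric conductance.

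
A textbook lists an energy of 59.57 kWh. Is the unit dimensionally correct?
Yes

energy has SI base units: kg * m^2 / s^2
kWh reduces to the same SI base units, so it is a valid unit for energy.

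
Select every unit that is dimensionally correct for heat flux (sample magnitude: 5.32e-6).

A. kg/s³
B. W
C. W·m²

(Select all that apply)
A

heat flux has SI base units: kg / s^3

Checking each option against kg / s^3:
  A. kg/s³: ✓ matches
  B. W: ✗ does not match
  C. W·m²: ✗ does not match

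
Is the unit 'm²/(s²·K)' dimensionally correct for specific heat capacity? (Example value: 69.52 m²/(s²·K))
Yes

specific heat capacity has SI base units: m^2 / (s^2 * K)
m²/(s²·K) reduces to the same SI base units, so it is a valid unit for specific heat capacity.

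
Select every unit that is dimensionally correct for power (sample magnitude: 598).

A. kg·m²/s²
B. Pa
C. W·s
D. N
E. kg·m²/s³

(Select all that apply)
E

power has SI base units: kg * m^2 / s^3

Checking each option against kg * m^2 / s^3:
  A. kg·m²/s²: ✗ does not match
  B. Pa: ✗ does not match
  C. W·s: ✗ does not match
  D. N: ✗ does not match
  E. kg·m²/s³: ✓ matches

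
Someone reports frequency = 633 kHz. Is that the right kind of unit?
Yes

frequency has SI base units: 1 / s
kHz reduces to the same SI base units, so it is a valid unit for frequency.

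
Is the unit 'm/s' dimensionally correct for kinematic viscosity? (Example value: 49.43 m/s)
No

kinematic viscosity has SI base units: m^2 / s
m/s does NOT reduce to m^2 / s; a valid unit for kinematic viscosity would be e.g. m²/s.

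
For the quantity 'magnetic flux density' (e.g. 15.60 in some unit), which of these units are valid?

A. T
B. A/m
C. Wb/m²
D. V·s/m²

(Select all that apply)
A, C, D

magnetic flux density has SI base units: kg / (A * s^2)

Checking each option against kg / (A * s^2):
  A. T: ✓ matches
  B. A/m: ✗ does not match
  C. Wb/m²: ✓ matches
  D. V·s/m²: ✓ matches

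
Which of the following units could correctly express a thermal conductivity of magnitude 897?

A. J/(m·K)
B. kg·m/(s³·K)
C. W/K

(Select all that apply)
B

thermal conductivity has SI base units: kg * m / (s^3 * K)

Checking each option against kg * m / (s^3 * K):
  A. J/(m·K): ✗ does not match
  B. kg·m/(s³·K): ✓ matches
  C. W/K: ✗ does not match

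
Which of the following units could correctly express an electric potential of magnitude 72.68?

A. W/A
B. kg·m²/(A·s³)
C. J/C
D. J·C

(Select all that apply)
A, B, C

electric potential has SI base units: kg * m^2 / (A * s^3)

Checking each option against kg * m^2 / (A * s^3):
  A. W/A: ✓ matches
  B. kg·m²/(A·s³): ✓ matches
  C. J/C: ✓ matches
  D. J·C: ✗ does not match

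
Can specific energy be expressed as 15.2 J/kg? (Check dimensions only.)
Yes

specific energy has SI base units: m^2 / s^2
J/kg reduces to the same SI base units, so it is a valid unit for specific energy.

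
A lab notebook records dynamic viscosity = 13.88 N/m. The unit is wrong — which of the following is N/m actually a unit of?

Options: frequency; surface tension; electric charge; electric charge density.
surface tension

dynamic viscosity should have units dimensionally equivalent to kg / (m * s) (e.g. Pa·s).
The given unit 'N/m' reduces to kg / s^2. Of the listed options, that is the dimensionality of surface tension.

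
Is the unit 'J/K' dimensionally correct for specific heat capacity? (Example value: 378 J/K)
No

specific heat capacity has SI base units: m^2 / (s^2 * K)
J/K does NOT reduce to m^2 / (s^2 * K); a valid unit for specific heat capacity would be e.g. J/(kg·K).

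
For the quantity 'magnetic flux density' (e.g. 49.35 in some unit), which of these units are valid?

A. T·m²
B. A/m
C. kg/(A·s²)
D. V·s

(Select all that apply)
C

magnetic flux density has SI base units: kg / (A * s^2)

Checking each option against kg / (A * s^2):
  A. T·m²: ✗ does not match
  B. A/m: ✗ does not match
  C. kg/(A·s²): ✓ matches
  D. V·s: ✗ does not match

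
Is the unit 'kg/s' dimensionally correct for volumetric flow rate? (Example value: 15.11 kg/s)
No

volumetric flow rate has SI base units: m^3 / s
kg/s does NOT reduce to m^3 / s; a valid unit for volumetric flow rate would be e.g. m³/s.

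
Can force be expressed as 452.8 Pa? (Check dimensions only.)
No

force has SI base units: kg * m / s^2
Pa does NOT reduce to kg * m / s^2; a valid unit for force would be e.g. N.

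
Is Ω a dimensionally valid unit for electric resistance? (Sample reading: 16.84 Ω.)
Yes

electric resistance has SI base units: kg * m^2 / (A^2 * s^3)
Ω reduces to the same SI base units, so it is a valid unit for electric resistance.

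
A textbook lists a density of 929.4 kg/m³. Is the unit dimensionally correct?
Yes

density has SI base units: kg / m^3
kg/m³ reduces to the same SI base units, so it is a valid unit for density.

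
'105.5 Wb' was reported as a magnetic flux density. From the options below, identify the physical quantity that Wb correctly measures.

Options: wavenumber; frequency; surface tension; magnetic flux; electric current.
magnetic flux

magnetic flux density should have units dimensionally equivalent to kg / (A * s^2) (e.g. T).
The given unit 'Wb' reduces to kg * m^2 / (A * s^2). Of the listed options, that is the dimensionality of magnetic flux.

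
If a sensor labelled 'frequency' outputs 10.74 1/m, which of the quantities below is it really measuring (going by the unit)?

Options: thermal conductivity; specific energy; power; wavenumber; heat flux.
wavenumber

frequency should have units dimensionally equivalent to 1 / s (e.g. Hz).
The given unit '1/m' reduces to 1 / m. Of the listed options, that is the dimensionality of wavenumber.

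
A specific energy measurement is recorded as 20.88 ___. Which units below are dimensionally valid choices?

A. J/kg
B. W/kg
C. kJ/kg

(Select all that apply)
A, C

specific energy has SI base units: m^2 / s^2

Checking each option against m^2 / s^2:
  A. J/kg: ✓ matches
  B. W/kg: ✗ does not match
  C. kJ/kg: ✓ matches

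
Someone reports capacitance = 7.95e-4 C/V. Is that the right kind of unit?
Yes

capacitance has SI base units: A^2 * s^4 / (kg * m^2)
C/V reduces to the same SI base units, so it is a valid unit for capacitance.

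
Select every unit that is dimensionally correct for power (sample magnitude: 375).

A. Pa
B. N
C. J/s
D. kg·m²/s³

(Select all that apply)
C, D

power has SI base units: kg * m^2 / s^3

Checking each option against kg * m^2 / s^3:
  A. Pa: ✗ does not match
  B. N: ✗ does not match
  C. J/s: ✓ matches
  D. kg·m²/s³: ✓ matches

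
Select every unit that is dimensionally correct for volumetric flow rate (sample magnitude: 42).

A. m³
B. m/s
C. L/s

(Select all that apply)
C

volumetric flow rate has SI base units: m^3 / s

Checking each option against m^3 / s:
  A. m³: ✗ does not match
  B. m/s: ✗ does not match
  C. L/s: ✓ matches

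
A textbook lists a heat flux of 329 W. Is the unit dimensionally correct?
No

heat flux has SI base units: kg / s^3
W does NOT reduce to kg / s^3; a valid unit for heat flux would be e.g. W/m².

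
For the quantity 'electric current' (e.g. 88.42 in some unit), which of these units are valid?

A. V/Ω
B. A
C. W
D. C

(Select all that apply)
A, B

electric current has SI base units: A

Checking each option against A:
  A. V/Ω: ✓ matches
  B. A: ✓ matches
  C. W: ✗ does not match
  D. C: ✗ does not match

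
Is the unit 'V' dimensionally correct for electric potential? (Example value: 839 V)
Yes

electric potential has SI base units: kg * m^2 / (A * s^3)
V reduces to the same SI base units, so it is a valid unit for electric potential.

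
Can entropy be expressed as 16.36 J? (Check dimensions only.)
No

entropy has SI base units: kg * m^2 / (s^2 * K)
J does NOT reduce to kg * m^2 / (s^2 * K); a valid unit for entropy would be e.g. J/K.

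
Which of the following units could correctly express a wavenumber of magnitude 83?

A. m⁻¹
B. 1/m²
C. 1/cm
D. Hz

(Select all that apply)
A, C

wavenumber has SI base units: 1 / m

Checking each option against 1 / m:
  A. m⁻¹: ✓ matches
  B. 1/m²: ✗ does not match
  C. 1/cm: ✓ matches
  D. Hz: ✗ does not match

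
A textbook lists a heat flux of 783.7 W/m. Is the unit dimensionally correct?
No

heat flux has SI base units: kg / s^3
W/m does NOT reduce to kg / s^3; a valid unit for heat flux would be e.g. W/m².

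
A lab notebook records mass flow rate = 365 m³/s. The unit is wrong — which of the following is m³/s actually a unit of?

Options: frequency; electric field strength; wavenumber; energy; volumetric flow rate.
volumetric flow rate

mass flow rate should have units dimensionally equivalent to kg / s (e.g. kg/s).
The given unit 'm³/s' reduces to m^3 / s. Of the listed options, that is the dimensionality of volumetric flow rate.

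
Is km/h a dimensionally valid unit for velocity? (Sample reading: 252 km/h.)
Yes

velocity has SI base units: m / s
km/h reduces to the same SI base units, so it is a valid unit for velocity.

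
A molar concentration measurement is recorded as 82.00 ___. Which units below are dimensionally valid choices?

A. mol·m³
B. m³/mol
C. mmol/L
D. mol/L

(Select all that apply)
C, D

molar concentration has SI base units: mol / m^3

Checking each option against mol / m^3:
  A. mol·m³: ✗ does not match
  B. m³/mol: ✗ does not match
  C. mmol/L: ✓ matches
  D. mol/L: ✓ matches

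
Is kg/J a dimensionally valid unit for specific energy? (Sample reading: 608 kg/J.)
No

specific energy has SI base units: m^2 / s^2
kg/J does NOT reduce to m^2 / s^2; a valid unit for specific energy would be e.g. J/kg.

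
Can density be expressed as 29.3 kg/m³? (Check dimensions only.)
Yes

density has SI base units: kg / m^3
kg/m³ reduces to the same SI base units, so it is a valid unit for density.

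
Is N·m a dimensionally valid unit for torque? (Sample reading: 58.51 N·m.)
Yes

torque has SI base units: kg * m^2 / s^2
N·m reduces to the same SI base units, so it is a valid unit for torque.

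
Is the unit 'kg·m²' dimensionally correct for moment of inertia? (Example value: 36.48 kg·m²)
Yes

moment of inertia has SI base units: kg * m^2
kg·m² reduces to the same SI base units, so it is a valid unit for moment of inertia.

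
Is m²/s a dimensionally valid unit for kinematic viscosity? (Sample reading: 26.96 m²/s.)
Yes

kinematic viscosity has SI base units: m^2 / s
m²/s reduces to the same SI base units, so it is a valid unit for kinematic viscosity.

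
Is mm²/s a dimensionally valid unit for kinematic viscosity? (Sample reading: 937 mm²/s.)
Yes

kinematic viscosity has SI base units: m^2 / s
mm²/s reduces to the same SI base units, so it is a valid unit for kinematic viscosity.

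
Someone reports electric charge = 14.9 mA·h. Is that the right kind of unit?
Yes

electric charge has SI base units: A * s
mA·h reduces to the same SI base units, so it is a valid unit for electric charge.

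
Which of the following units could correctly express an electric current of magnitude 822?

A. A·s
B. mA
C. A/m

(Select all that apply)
B

electric current has SI base units: A

Checking each option against A:
  A. A·s: ✗ does not match
  B. mA: ✓ matches
  C. A/m: ✗ does not match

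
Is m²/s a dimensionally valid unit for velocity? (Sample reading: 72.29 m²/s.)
No

velocity has SI base units: m / s
m²/s does NOT reduce to m / s; a valid unit for velocity would be e.g. m/s.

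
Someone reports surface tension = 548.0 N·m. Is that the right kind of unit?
No

surface tension has SI base units: kg / s^2
N·m does NOT reduce to kg / s^2; a valid unit for surface tension would be e.g. N/m.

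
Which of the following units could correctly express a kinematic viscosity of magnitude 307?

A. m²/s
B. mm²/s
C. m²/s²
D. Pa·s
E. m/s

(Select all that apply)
A, B

kinematic viscosity has SI base units: m^2 / s

Checking each option against m^2 / s:
  A. m²/s: ✓ matches
  B. mm²/s: ✓ matches
  C. m²/s²: ✗ does not match
  D. Pa·s: ✗ does not match
  E. m/s: ✗ does not match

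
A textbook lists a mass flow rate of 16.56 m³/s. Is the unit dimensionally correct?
No

mass flow rate has SI base units: kg / s
m³/s does NOT reduce to kg / s; a valid unit for mass flow rate would be e.g. kg/s.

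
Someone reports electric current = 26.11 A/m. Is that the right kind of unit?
No

electric current has SI base units: A
A/m does NOT reduce to A; a valid unit for electric current would be e.g. A.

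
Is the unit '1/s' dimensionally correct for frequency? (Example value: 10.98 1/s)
Yes

frequency has SI base units: 1 / s
1/s reduces to the same SI base units, so it is a valid unit for frequency.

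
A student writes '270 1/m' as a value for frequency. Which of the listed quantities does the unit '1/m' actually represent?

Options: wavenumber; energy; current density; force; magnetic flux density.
wavenumber

frequency should have units dimensionally equivalent to 1 / s (e.g. Hz).
The given unit '1/m' reduces to 1 / m. Of the listed options, that is the dimensionality of wavenumber.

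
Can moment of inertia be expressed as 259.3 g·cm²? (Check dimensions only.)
Yes

moment of inertia has SI base units: kg * m^2
g·cm² reduces to the same SI base units, so it is a valid unit for moment of inertia.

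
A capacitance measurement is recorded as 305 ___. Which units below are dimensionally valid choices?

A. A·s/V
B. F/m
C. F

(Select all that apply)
A, C

capacitance has SI base units: A^2 * s^4 / (kg * m^2)

Checking each option against A^2 * s^4 / (kg * m^2):
  A. A·s/V: ✓ matches
  B. F/m: ✗ does not match
  C. F: ✓ matches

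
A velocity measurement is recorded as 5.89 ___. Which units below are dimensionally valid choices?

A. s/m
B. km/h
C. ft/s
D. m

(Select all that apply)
B, C

velocity has SI base units: m / s

Checking each option against m / s:
  A. s/m: ✗ does not match
  B. km/h: ✓ matches
  C. ft/s: ✓ matches
  D. m: ✗ does not match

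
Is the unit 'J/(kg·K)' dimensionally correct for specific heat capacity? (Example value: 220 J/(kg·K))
Yes

specific heat capacity has SI base units: m^2 / (s^2 * K)
J/(kg·K) reduces to the same SI base units, so it is a valid unit for specific heat capacity.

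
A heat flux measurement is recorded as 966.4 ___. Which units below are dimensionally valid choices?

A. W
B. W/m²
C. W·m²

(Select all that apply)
B

heat flux has SI base units: kg / s^3

Checking each option against kg / s^3:
  A. W: ✗ does not match
  B. W/m²: ✓ matches
  C. W·m²: ✗ does not match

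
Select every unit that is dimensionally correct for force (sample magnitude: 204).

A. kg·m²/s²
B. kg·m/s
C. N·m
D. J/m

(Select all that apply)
D

force has SI base units: kg * m / s^2

Checking each option against kg * m / s^2:
  A. kg·m²/s²: ✗ does not match
  B. kg·m/s: ✗ does not match
  C. N·m: ✗ does not match
  D. J/m: ✓ matches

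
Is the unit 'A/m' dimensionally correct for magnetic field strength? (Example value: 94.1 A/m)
Yes

magnetic field strength has SI base units: A / m
A/m reduces to the same SI base units, so it is a valid unit for magnetic field strength.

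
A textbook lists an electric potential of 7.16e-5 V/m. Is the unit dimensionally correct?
No

electric potential has SI base units: kg * m^2 / (A * s^3)
V/m does NOT reduce to kg * m^2 / (A * s^3); a valid unit for electric potential would be e.g. V.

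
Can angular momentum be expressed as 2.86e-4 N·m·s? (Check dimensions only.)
Yes

angular momentum has SI base units: kg * m^2 / s
N·m·s reduces to the same SI base units, so it is a valid unit for angular momentum.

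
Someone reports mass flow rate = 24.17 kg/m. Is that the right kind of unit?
No

mass flow rate has SI base units: kg / s
kg/m does NOT reduce to kg / s; a valid unit for mass flow rate would be e.g. kg/s.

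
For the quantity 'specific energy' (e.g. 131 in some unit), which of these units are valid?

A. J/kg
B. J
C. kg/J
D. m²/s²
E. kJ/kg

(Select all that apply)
A, D, E

specific energy has SI base units: m^2 / s^2

Checking each option against m^2 / s^2:
  A. J/kg: ✓ matches
  B. J: ✗ does not match
  C. kg/J: ✗ does not match
  D. m²/s²: ✓ matches
  E. kJ/kg: ✓ matches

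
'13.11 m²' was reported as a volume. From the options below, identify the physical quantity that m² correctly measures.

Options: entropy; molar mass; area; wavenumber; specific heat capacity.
area

volume should have units dimensionally equivalent to m^3 (e.g. m³).
The given unit 'm²' reduces to m^2. Of the listed options, that is the dimensionality of area.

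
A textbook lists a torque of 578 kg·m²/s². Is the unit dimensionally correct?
Yes

torque has SI base units: kg * m^2 / s^2
kg·m²/s² reduces to the same SI base units, so it is a valid unit for torque.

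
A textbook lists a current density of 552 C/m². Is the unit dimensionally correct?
No

current density has SI base units: A / m^2
C/m² does NOT reduce to A / m^2; a valid unit for current density would be e.g. A/m².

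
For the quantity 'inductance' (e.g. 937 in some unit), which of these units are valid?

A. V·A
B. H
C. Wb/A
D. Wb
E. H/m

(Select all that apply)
B, C

inductance has SI base units: kg * m^2 / (A^2 * s^2)

Checking each option against kg * m^2 / (A^2 * s^2):
  A. V·A: ✗ does not match
  B. H: ✓ matches
  C. Wb/A: ✓ matches
  D. Wb: ✗ does not match
  E. H/m: ✗ does not match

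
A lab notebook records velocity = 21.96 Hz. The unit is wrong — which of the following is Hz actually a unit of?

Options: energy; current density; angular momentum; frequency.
frequency

velocity should have units dimensionally equivalent to m / s (e.g. m/s).
The given unit 'Hz' reduces to 1 / s. Of the listed options, that is the dimensionality of frequency.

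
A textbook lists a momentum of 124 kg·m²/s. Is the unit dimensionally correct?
No

momentum has SI base units: kg * m / s
kg·m²/s does NOT reduce to kg * m / s; a valid unit for momentum would be e.g. kg·m/s.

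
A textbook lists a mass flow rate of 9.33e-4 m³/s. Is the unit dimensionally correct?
No

mass flow rate has SI base units: kg / s
m³/s does NOT reduce to kg / s; a valid unit for mass flow rate would be e.g. kg/s.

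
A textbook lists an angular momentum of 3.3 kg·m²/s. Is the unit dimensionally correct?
Yes

angular momentum has SI base units: kg * m^2 / s
kg·m²/s reduces to the same SI base units, so it is a valid unit for angular momentum.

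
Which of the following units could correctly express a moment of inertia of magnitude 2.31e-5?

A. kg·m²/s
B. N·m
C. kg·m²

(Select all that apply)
C

moment of inertia has SI base units: kg * m^2

Checking each option against kg * m^2:
  A. kg·m²/s: ✗ does not match
  B. N·m: ✗ does not match
  C. kg·m²: ✓ matches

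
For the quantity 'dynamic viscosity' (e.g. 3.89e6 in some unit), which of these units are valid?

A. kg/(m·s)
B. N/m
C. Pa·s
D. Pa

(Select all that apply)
A, C

dynamic viscosity has SI base units: kg / (m * s)

Checking each option against kg / (m * s):
  A. kg/(m·s): ✓ matches
  B. N/m: ✗ does not match
  C. Pa·s: ✓ matches
  D. Pa: ✗ does not match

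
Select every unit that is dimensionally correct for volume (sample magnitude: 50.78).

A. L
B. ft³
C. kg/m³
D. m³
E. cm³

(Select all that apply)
A, B, D, E

volume has SI base units: m^3

Checking each option against m^3:
  A. L: ✓ matches
  B. ft³: ✓ matches
  C. kg/m³: ✗ does not match
  D. m³: ✓ matches
  E. cm³: ✓ matches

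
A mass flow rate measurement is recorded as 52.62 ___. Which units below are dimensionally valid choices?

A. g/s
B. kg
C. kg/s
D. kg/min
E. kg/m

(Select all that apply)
A, C, D

mass flow rate has SI base units: kg / s

Checking each option against kg / s:
  A. g/s: ✓ matches
  B. kg: ✗ does not match
  C. kg/s: ✓ matches
  D. kg/min: ✓ matches
  E. kg/m: ✗ does not match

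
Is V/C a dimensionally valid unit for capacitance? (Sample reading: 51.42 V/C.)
No

capacitance has SI base units: A^2 * s^4 / (kg * m^2)
V/C does NOT reduce to A^2 * s^4 / (kg * m^2); a valid unit for capacitance would be e.g. F.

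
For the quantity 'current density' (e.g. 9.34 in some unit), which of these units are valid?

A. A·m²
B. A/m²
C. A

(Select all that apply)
B

current density has SI base units: A / m^2

Checking each option against A / m^2:
  A. A·m²: ✗ does not match
  B. A/m²: ✓ matches
  C. A: ✗ does not match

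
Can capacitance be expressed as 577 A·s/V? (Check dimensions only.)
Yes

capacitance has SI base units: A^2 * s^4 / (kg * m^2)
A·s/V reduces to the same SI base units, so it is a valid unit for capacitance.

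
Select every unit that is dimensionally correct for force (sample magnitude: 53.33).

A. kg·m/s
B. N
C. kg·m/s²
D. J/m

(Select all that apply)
B, C, D

force has SI base units: kg * m / s^2

Checking each option against kg * m / s^2:
  A. kg·m/s: ✗ does not match
  B. N: ✓ matches
  C. kg·m/s²: ✓ matches
  D. J/m: ✓ matches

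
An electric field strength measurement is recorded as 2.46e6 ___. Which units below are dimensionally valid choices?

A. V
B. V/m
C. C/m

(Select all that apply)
B

electric field strength has SI base units: kg * m / (A * s^3)

Checking each option against kg * m / (A * s^3):
  A. V: ✗ does not match
  B. V/m: ✓ matches
  C. C/m: ✗ does not match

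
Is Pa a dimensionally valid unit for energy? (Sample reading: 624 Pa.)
No

energy has SI base units: kg * m^2 / s^2
Pa does NOT reduce to kg * m^2 / s^2; a valid unit for energy would be e.g. J.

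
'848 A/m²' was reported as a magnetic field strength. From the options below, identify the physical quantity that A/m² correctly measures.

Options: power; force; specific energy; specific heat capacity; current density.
current density

magnetic field strength should have units dimensionally equivalent to A / m (e.g. A/m).
The given unit 'A/m²' reduces to A / m^2. Of the listed options, that is the dimensionality of current density.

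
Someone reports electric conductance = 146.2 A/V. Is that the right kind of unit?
Yes

electric conductance has SI base units: A^2 * s^3 / (kg * m^2)
A/V reduces to the same SI base units, so it is a valid unit for electric conductance.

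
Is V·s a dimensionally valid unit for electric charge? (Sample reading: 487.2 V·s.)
No

electric charge has SI base units: A * s
V·s does NOT reduce to A * s; a valid unit for electric charge would be e.g. C.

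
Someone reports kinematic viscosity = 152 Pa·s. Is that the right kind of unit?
No

kinematic viscosity has SI base units: m^2 / s
Pa·s does NOT reduce to m^2 / s; a valid unit for kinematic viscosity would be e.g. m²/s.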